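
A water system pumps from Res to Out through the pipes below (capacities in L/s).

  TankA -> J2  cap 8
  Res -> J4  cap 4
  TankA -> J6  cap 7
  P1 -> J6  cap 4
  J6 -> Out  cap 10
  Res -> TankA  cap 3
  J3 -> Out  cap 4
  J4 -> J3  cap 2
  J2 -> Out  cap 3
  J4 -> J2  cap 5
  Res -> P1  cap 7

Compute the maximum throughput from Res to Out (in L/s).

11

Augment Res→J4→J2→Out: bottleneck 3, flow now 3.
Augment Res→J4→J3→Out: bottleneck 1, flow now 4.
Augment Res→P1→J6→Out: bottleneck 4, flow now 8.
Augment Res→TankA→J6→Out: bottleneck 3, flow now 11.
No augmenting path remains; maximum flow = 11.
In the residual graph, reachable from Res: {Res, P1}.
Min-cut edges: Res→J4 (4), Res→TankA (3), P1→J6 (4); capacity 4 + 3 + 4 = 11.
This cut is saturated, so no flow can exceed 11.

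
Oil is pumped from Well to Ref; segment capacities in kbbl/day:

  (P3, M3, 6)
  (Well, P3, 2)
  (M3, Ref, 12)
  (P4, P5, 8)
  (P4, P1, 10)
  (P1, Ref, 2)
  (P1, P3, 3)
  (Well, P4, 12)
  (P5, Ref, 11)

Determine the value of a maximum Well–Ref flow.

Augment Well→P3→M3→Ref: bottleneck 2, flow now 2.
Augment Well→P4→P1→Ref: bottleneck 2, flow now 4.
Augment Well→P4→P5→Ref: bottleneck 8, flow now 12.
Augment Well→P4→P1→P3→M3→Ref: bottleneck 2, flow now 14.
No augmenting path remains; maximum flow = 14.
In the residual graph, reachable from Well: {Well}.
Min-cut edges: Well→P3 (2), Well→P4 (12); capacity 2 + 12 = 14.
This cut is saturated, so no flow can exceed 14.

14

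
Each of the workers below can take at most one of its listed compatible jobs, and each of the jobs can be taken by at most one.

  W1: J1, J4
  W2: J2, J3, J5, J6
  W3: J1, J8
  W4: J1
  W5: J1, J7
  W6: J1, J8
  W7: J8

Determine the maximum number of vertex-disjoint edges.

Unit-capacity flow: source→left, listed edges, right→sink; max matching = max flow.
Augmenting path W1→J1 (+1); matched 1.
Augmenting path W2→J2 (+1); matched 2.
Augmenting path W3→J8 (+1); matched 3.
Augmenting path W5→J7 (+1); matched 4.
Augmenting path W4→J1→W1→J4 (+1); matched 5.
No augmenting path remains; maximum matching = 5.
König certificate: {W1, W2, W5, J1, J8} is a vertex cover of size 5 (every listed pair touches it), so no matching can be larger.

5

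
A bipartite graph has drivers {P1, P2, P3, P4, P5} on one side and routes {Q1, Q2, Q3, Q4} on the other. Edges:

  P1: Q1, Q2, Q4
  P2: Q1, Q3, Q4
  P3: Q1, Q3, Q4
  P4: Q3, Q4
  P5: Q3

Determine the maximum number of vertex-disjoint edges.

Unit-capacity flow: source→left, listed edges, right→sink; max matching = max flow.
Augmenting path P1→Q1 (+1); matched 1.
Augmenting path P2→Q3 (+1); matched 2.
Augmenting path P3→Q4 (+1); matched 3.
Augmenting path P4→Q3→P2→Q1→P1→Q2 (+1); matched 4.
No augmenting path remains; maximum matching = 4.
König certificate: {P1, Q1, Q3, Q4} is a vertex cover of size 4 (every listed pair touches it), so no matching can be larger.

4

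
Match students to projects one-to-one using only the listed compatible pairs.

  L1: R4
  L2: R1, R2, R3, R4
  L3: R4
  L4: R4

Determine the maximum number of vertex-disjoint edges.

Unit-capacity flow: source→left, listed edges, right→sink; max matching = max flow.
Augmenting path L1→R4 (+1); matched 1.
Augmenting path L2→R1 (+1); matched 2.
No augmenting path remains; maximum matching = 2.
König certificate: {L2, R4} is a vertex cover of size 2 (every listed pair touches it), so no matching can be larger.

2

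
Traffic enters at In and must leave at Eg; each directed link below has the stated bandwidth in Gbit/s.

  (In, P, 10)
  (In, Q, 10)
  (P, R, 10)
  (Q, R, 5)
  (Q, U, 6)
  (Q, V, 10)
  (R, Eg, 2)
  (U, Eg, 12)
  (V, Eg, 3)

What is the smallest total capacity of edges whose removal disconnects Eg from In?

Augment In→P→R→Eg: bottleneck 2, flow now 2.
Augment In→Q→U→Eg: bottleneck 6, flow now 8.
Augment In→Q→V→Eg: bottleneck 3, flow now 11.
No augmenting path remains; maximum flow = 11.
By max-flow min-cut, the minimum cut capacity equals the max flow.
In the residual graph, reachable from In: {In, P, Q, R, V}.
Min-cut edges: Q→U (6), R→Eg (2), V→Eg (3); capacity 6 + 2 + 3 = 11.

11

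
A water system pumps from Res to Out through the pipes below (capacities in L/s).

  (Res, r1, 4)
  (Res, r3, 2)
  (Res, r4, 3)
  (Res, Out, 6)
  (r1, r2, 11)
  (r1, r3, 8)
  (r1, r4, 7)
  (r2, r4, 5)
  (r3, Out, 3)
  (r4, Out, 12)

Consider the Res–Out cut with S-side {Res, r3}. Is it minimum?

Given cut capacity: 4 + 3 + 6 + 3 = 16.
Augment Res→Out: bottleneck 6, flow now 6.
Augment Res→r3→Out: bottleneck 2, flow now 8.
Augment Res→r4→Out: bottleneck 3, flow now 11.
Augment Res→r1→r3→Out: bottleneck 1, flow now 12.
Augment Res→r1→r4→Out: bottleneck 3, flow now 15.
No augmenting path remains; maximum flow = 15.
In the residual graph, reachable from Res: {Res}.
Min-cut edges: Res→r1 (4), Res→r3 (2), Res→r4 (3), Res→Out (6); capacity 4 + 2 + 3 + 6 = 15.
Cut capacity 16 exceeds the max flow 15, so it is not minimum.

No — its capacity is 16, but the minimum cut has capacity 15.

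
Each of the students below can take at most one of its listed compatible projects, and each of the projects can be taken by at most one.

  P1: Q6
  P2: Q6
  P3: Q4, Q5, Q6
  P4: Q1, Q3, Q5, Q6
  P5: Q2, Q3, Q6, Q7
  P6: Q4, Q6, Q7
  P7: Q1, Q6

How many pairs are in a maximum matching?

6

Unit-capacity flow: source→left, listed edges, right→sink; max matching = max flow.
Augmenting path P1→Q6 (+1); matched 1.
Augmenting path P3→Q4 (+1); matched 2.
Augmenting path P4→Q1 (+1); matched 3.
Augmenting path P5→Q2 (+1); matched 4.
Augmenting path P6→Q7 (+1); matched 5.
Augmenting path P7→Q1→P4→Q3 (+1); matched 6.
No augmenting path remains; maximum matching = 6.
König certificate: {P3, P4, P5, P6, P7, Q6} is a vertex cover of size 6 (every listed pair touches it), so no matching can be larger.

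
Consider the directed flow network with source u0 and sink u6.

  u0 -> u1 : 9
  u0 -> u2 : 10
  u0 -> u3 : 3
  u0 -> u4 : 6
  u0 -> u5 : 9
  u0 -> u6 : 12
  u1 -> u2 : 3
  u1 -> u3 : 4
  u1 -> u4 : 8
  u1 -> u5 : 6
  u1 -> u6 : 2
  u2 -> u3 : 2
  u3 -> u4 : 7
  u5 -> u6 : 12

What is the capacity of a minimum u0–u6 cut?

Augment u0→u6: bottleneck 12, flow now 12.
Augment u0→u1→u6: bottleneck 2, flow now 14.
Augment u0→u5→u6: bottleneck 9, flow now 23.
Augment u0→u1→u5→u6: bottleneck 3, flow now 26.
No augmenting path remains; maximum flow = 26.
By max-flow min-cut, the minimum cut capacity equals the max flow.
In the residual graph, reachable from u0: {u0, u1, u2, u3, u4, u5}.
Min-cut edges: u0→u6 (12), u1→u6 (2), u5→u6 (12); capacity 12 + 2 + 12 = 26.

26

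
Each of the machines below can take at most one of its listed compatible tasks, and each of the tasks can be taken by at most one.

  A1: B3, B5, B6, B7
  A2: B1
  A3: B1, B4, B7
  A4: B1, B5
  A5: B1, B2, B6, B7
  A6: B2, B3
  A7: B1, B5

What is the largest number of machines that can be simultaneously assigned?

Unit-capacity flow: source→left, listed edges, right→sink; max matching = max flow.
Augmenting path A1→B3 (+1); matched 1.
Augmenting path A2→B1 (+1); matched 2.
Augmenting path A3→B4 (+1); matched 3.
Augmenting path A4→B5 (+1); matched 4.
Augmenting path A5→B2 (+1); matched 5.
Augmenting path A6→B2→A5→B6 (+1); matched 6.
No augmenting path remains; maximum matching = 6.
König certificate: {A1, A3, A5, A6, B1, B5} is a vertex cover of size 6 (every listed pair touches it), so no matching can be larger.

6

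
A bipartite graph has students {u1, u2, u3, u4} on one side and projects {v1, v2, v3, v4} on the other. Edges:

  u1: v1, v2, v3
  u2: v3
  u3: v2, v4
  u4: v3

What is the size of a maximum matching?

3

Unit-capacity flow: source→left, listed edges, right→sink; max matching = max flow.
Augmenting path u1→v1 (+1); matched 1.
Augmenting path u2→v3 (+1); matched 2.
Augmenting path u3→v2 (+1); matched 3.
No augmenting path remains; maximum matching = 3.
König certificate: {u1, u3, v3} is a vertex cover of size 3 (every listed pair touches it), so no matching can be larger.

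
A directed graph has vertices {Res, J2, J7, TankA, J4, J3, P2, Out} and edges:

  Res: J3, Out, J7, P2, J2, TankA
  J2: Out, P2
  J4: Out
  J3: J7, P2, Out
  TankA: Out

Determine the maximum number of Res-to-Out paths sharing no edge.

Assign every edge capacity 1; by Menger, the answer equals the max flow.
Path Res→Out (+1); total 1.
Path Res→J2→Out (+1); total 2.
Path Res→TankA→Out (+1); total 3.
Path Res→J3→Out (+1); total 4.
No residual Res→Out path; max flow = 4.
Certifying cut of size 4: {Res→J2, Res→J3, Res→Out, Res→TankA}.

4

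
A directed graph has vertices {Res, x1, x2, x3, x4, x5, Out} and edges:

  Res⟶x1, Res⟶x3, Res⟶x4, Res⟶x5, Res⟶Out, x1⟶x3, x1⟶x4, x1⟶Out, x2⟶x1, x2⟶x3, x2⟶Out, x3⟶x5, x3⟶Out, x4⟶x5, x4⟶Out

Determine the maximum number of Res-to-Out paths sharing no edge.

Assign every edge capacity 1; by Menger, the answer equals the max flow.
Path Res→Out (+1); total 1.
Path Res→x1→Out (+1); total 2.
Path Res→x3→Out (+1); total 3.
Path Res→x4→Out (+1); total 4.
No residual Res→Out path; max flow = 4.
Certifying cut of size 4: {Res→Out, Res→x1, Res→x3, Res→x4}.

4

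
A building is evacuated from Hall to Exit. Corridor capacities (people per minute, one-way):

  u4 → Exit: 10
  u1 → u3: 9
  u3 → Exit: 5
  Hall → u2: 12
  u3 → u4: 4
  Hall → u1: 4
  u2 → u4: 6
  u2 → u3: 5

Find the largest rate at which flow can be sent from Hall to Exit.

15

Augment Hall→u1→u3→Exit: bottleneck 4, flow now 4.
Augment Hall→u2→u3→Exit: bottleneck 1, flow now 5.
Augment Hall→u2→u4→Exit: bottleneck 6, flow now 11.
Augment Hall→u2→u3→u4→Exit: bottleneck 4, flow now 15.
No augmenting path remains; maximum flow = 15.
In the residual graph, reachable from Hall: {Hall, u2}.
Min-cut edges: Hall→u1 (4), u2→u3 (5), u2→u4 (6); capacity 4 + 5 + 6 = 15.
This cut is saturated, so no flow can exceed 15.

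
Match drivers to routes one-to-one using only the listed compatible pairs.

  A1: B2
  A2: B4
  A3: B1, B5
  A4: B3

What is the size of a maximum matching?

Unit-capacity flow: source→left, listed edges, right→sink; max matching = max flow.
Augmenting path A1→B2 (+1); matched 1.
Augmenting path A2→B4 (+1); matched 2.
Augmenting path A3→B1 (+1); matched 3.
Augmenting path A4→B3 (+1); matched 4.
No augmenting path remains; maximum matching = 4.
König certificate: {A1, A2, A3, A4} is a vertex cover of size 4 (every listed pair touches it), so no matching can be larger.

4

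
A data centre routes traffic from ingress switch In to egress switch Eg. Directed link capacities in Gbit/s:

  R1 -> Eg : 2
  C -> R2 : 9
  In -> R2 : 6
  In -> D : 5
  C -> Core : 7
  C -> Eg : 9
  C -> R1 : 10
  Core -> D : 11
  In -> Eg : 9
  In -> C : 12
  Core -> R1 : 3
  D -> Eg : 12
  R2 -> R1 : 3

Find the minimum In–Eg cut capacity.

Augment In→Eg: bottleneck 9, flow now 9.
Augment In→C→Eg: bottleneck 9, flow now 18.
Augment In→D→Eg: bottleneck 5, flow now 23.
Augment In→C→R1→Eg: bottleneck 2, flow now 25.
Augment In→C→Core→D→Eg: bottleneck 1, flow now 26.
Augment In→R2→R1→C→Core→D→Eg: bottleneck 2, flow now 28. (uses reverse residual edge)
No augmenting path remains; maximum flow = 28.
By max-flow min-cut, the minimum cut capacity equals the max flow.
In the residual graph, reachable from In: {In, R2, R1}.
Min-cut edges: In→C (12), In→D (5), In→Eg (9), R1→Eg (2); capacity 12 + 5 + 9 + 2 = 28.

28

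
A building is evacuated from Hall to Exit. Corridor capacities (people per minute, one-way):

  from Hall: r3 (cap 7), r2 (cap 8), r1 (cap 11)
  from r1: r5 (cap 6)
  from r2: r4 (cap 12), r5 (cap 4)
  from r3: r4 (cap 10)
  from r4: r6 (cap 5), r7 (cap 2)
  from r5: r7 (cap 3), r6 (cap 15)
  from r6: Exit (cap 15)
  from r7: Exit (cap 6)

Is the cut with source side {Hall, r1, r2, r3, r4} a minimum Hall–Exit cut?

Given cut capacity: 6 + 4 + 5 + 2 = 17.
Augment Hall→r1→r5→r6→Exit: bottleneck 6, flow now 6.
Augment Hall→r2→r4→r6→Exit: bottleneck 5, flow now 11.
Augment Hall→r2→r4→r7→Exit: bottleneck 2, flow now 13.
Augment Hall→r2→r5→r6→Exit: bottleneck 1, flow now 14.
Augment Hall→r3→r4→r2→r5→r6→Exit: bottleneck 3, flow now 17. (uses reverse residual edge)
No augmenting path remains; maximum flow = 17.
Cut capacity 17 equals the max flow, so it is a minimum cut.

Yes — it is a minimum cut (capacity 17).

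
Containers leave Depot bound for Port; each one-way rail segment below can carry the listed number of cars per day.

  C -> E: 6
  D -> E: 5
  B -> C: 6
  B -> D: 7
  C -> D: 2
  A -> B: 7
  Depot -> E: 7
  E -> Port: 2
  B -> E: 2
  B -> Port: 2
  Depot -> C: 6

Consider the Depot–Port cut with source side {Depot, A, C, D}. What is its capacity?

25

Edges leaving {Depot, A, C, D}: Depot→E (7), A→B (7), C→E (6), D→E (5).
Cut capacity = 7 + 7 + 6 + 5 = 25.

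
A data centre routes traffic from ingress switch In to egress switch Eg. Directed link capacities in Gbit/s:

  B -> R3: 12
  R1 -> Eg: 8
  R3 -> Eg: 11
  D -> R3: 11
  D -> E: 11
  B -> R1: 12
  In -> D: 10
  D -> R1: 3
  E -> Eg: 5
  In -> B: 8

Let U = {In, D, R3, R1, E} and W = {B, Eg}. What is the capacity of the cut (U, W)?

32

Edges leaving {In, D, R3, R1, E}: In→B (8), R3→Eg (11), R1→Eg (8), E→Eg (5).
Cut capacity = 8 + 11 + 8 + 5 = 32.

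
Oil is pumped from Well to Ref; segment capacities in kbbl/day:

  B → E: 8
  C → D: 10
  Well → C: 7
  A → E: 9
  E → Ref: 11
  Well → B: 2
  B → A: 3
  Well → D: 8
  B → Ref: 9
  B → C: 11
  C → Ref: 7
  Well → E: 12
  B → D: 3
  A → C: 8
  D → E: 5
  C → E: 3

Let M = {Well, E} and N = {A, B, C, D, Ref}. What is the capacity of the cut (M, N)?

28

Edges leaving {Well, E}: Well→B (2), Well→C (7), Well→D (8), E→Ref (11).
Cut capacity = 2 + 7 + 8 + 11 = 28.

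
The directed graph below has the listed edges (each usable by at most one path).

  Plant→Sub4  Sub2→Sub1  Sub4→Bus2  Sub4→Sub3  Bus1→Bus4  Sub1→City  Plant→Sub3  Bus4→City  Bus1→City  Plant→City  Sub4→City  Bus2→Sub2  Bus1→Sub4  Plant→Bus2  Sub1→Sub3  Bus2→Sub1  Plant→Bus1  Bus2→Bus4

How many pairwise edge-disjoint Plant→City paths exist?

4

Assign every edge capacity 1; by Menger, the answer equals the max flow.
Path Plant→City (+1); total 1.
Path Plant→Bus1→City (+1); total 2.
Path Plant→Sub4→City (+1); total 3.
Path Plant→Bus2→Bus4→City (+1); total 4.
No residual Plant→City path; max flow = 4.
Certifying cut of size 4: {Plant→Bus1, Plant→Bus2, Plant→City, Plant→Sub4}.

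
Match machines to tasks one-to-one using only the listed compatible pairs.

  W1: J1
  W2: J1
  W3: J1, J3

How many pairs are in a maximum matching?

Unit-capacity flow: source→left, listed edges, right→sink; max matching = max flow.
Augmenting path W1→J1 (+1); matched 1.
Augmenting path W3→J3 (+1); matched 2.
No augmenting path remains; maximum matching = 2.
König certificate: {W3, J1} is a vertex cover of size 2 (every listed pair touches it), so no matching can be larger.

2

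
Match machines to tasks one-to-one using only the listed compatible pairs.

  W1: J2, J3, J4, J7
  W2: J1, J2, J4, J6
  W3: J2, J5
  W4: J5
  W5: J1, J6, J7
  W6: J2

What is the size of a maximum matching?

Unit-capacity flow: source→left, listed edges, right→sink; max matching = max flow.
Augmenting path W1→J2 (+1); matched 1.
Augmenting path W2→J1 (+1); matched 2.
Augmenting path W3→J5 (+1); matched 3.
Augmenting path W5→J6 (+1); matched 4.
Augmenting path W6→J2→W1→J3 (+1); matched 5.
No augmenting path remains; maximum matching = 5.
König certificate: {W1, W2, W5, J2, J5} is a vertex cover of size 5 (every listed pair touches it), so no matching can be larger.

5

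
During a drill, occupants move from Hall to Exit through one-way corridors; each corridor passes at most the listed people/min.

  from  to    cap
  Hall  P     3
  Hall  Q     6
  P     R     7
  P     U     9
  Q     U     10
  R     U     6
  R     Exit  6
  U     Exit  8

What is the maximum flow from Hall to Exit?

9

Augment Hall→P→R→Exit: bottleneck 3, flow now 3.
Augment Hall→Q→U→Exit: bottleneck 6, flow now 9.
No augmenting path remains; maximum flow = 9.
In the residual graph, reachable from Hall: {Hall}.
Min-cut edges: Hall→P (3), Hall→Q (6); capacity 3 + 6 = 9.
This cut is saturated, so no flow can exceed 9.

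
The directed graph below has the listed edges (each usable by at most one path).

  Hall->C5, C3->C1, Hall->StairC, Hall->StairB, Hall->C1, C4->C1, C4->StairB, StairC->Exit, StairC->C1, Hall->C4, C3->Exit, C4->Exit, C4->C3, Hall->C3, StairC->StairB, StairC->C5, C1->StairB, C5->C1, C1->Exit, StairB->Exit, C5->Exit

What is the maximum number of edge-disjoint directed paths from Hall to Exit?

Assign every edge capacity 1; by Menger, the answer equals the max flow.
Path Hall→C4→Exit (+1); total 1.
Path Hall→StairC→Exit (+1); total 2.
Path Hall→C3→Exit (+1); total 3.
Path Hall→C1→Exit (+1); total 4.
Path Hall→StairB→Exit (+1); total 5.
Path Hall→C5→Exit (+1); total 6.
No residual Hall→Exit path; max flow = 6.
Certifying cut of size 6: {Hall→C1, Hall→C3, Hall→C4, Hall→C5, Hall→StairB, Hall→StairC}.

6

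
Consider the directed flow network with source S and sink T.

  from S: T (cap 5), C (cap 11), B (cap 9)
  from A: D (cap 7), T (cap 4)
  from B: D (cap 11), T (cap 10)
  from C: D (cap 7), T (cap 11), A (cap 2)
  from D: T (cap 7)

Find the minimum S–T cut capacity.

25

Augment S→T: bottleneck 5, flow now 5.
Augment S→B→T: bottleneck 9, flow now 14.
Augment S→C→T: bottleneck 11, flow now 25.
No augmenting path remains; maximum flow = 25.
By max-flow min-cut, the minimum cut capacity equals the max flow.
In the residual graph, reachable from S: {S}.
Min-cut edges: S→B (9), S→C (11), S→T (5); capacity 9 + 11 + 5 = 25.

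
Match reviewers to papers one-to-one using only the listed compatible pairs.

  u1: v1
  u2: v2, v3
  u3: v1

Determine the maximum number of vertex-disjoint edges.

Unit-capacity flow: source→left, listed edges, right→sink; max matching = max flow.
Augmenting path u1→v1 (+1); matched 1.
Augmenting path u2→v2 (+1); matched 2.
No augmenting path remains; maximum matching = 2.
König certificate: {u2, v1} is a vertex cover of size 2 (every listed pair touches it), so no matching can be larger.

2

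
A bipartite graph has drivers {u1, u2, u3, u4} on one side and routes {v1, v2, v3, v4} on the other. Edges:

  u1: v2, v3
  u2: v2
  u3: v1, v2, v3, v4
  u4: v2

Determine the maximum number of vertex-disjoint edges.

Unit-capacity flow: source→left, listed edges, right→sink; max matching = max flow.
Augmenting path u1→v2 (+1); matched 1.
Augmenting path u3→v1 (+1); matched 2.
Augmenting path u2→v2→u1→v3 (+1); matched 3.
No augmenting path remains; maximum matching = 3.
König certificate: {u1, u3, v2} is a vertex cover of size 3 (every listed pair touches it), so no matching can be larger.

3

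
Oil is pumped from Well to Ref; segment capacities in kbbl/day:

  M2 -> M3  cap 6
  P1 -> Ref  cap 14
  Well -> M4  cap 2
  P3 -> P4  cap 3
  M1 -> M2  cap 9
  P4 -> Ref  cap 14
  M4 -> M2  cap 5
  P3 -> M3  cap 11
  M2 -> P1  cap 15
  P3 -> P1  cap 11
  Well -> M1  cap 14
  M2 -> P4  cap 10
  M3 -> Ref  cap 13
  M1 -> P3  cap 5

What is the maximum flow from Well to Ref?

16

Augment Well→M1→P3→M3→Ref: bottleneck 5, flow now 5.
Augment Well→M1→M2→M3→Ref: bottleneck 6, flow now 11.
Augment Well→M1→M2→P1→Ref: bottleneck 3, flow now 14.
Augment Well→M4→M2→P1→Ref: bottleneck 2, flow now 16.
No augmenting path remains; maximum flow = 16.
In the residual graph, reachable from Well: {Well}.
Min-cut edges: Well→M1 (14), Well→M4 (2); capacity 14 + 2 = 16.
This cut is saturated, so no flow can exceed 16.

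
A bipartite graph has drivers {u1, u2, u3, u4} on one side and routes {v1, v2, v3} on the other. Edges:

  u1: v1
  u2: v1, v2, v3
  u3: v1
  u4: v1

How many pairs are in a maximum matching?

Unit-capacity flow: source→left, listed edges, right→sink; max matching = max flow.
Augmenting path u1→v1 (+1); matched 1.
Augmenting path u2→v2 (+1); matched 2.
No augmenting path remains; maximum matching = 2.
König certificate: {u2, v1} is a vertex cover of size 2 (every listed pair touches it), so no matching can be larger.

2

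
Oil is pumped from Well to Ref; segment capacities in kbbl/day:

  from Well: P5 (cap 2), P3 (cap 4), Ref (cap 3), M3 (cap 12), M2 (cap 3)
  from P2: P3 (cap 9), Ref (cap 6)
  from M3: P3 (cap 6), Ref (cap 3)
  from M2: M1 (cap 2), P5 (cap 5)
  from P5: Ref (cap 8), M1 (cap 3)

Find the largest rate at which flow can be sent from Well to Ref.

11

Augment Well→Ref: bottleneck 3, flow now 3.
Augment Well→M3→Ref: bottleneck 3, flow now 6.
Augment Well→P5→Ref: bottleneck 2, flow now 8.
Augment Well→M2→P5→Ref: bottleneck 3, flow now 11.
No augmenting path remains; maximum flow = 11.
In the residual graph, reachable from Well: {Well, M3, P3}.
Min-cut edges: Well→M2 (3), Well→P5 (2), Well→Ref (3), M3→Ref (3); capacity 3 + 2 + 3 + 3 = 11.
This cut is saturated, so no flow can exceed 11.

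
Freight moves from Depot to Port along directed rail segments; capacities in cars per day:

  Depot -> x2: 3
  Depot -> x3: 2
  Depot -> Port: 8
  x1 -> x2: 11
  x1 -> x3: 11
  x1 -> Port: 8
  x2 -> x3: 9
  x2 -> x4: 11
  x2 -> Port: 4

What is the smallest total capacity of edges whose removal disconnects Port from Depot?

Augment Depot→Port: bottleneck 8, flow now 8.
Augment Depot→x2→Port: bottleneck 3, flow now 11.
No augmenting path remains; maximum flow = 11.
By max-flow min-cut, the minimum cut capacity equals the max flow.
In the residual graph, reachable from Depot: {Depot, x3}.
Min-cut edges: Depot→x2 (3), Depot→Port (8); capacity 3 + 8 = 11.

11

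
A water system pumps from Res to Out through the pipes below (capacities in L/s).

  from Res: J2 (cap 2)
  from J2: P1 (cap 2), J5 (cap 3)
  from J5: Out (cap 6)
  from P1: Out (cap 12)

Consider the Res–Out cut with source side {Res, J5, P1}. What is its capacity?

Edges leaving {Res, J5, P1}: Res→J2 (2), J5→Out (6), P1→Out (12).
Cut capacity = 2 + 6 + 12 = 20.

20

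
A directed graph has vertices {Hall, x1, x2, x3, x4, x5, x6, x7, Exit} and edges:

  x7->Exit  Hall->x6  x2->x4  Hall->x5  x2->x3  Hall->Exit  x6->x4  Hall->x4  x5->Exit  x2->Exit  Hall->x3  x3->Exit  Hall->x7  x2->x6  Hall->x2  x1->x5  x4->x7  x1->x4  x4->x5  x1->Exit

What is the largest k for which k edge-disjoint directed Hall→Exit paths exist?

Assign every edge capacity 1; by Menger, the answer equals the max flow.
Path Hall→Exit (+1); total 1.
Path Hall→x2→Exit (+1); total 2.
Path Hall→x3→Exit (+1); total 3.
Path Hall→x5→Exit (+1); total 4.
Path Hall→x7→Exit (+1); total 5.
No residual Hall→Exit path; max flow = 5.
Certifying cut of size 5: {Hall→Exit, Hall→x2, Hall→x3, x5→Exit, x7→Exit}.

5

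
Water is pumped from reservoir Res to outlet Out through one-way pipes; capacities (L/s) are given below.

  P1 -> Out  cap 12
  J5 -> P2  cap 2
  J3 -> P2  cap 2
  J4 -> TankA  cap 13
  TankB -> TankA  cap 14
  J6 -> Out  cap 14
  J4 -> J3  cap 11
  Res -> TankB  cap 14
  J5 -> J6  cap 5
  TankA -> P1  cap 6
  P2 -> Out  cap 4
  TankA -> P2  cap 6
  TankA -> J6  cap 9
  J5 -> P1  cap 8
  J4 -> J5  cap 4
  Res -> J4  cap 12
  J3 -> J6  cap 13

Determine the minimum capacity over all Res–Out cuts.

Augment Res→TankB→TankA→J6→Out: bottleneck 9, flow now 9.
Augment Res→TankB→TankA→P1→Out: bottleneck 5, flow now 14.
Augment Res→J4→J5→J6→Out: bottleneck 4, flow now 18.
Augment Res→J4→J3→J6→Out: bottleneck 1, flow now 19.
Augment Res→J4→J3→P2→Out: bottleneck 2, flow now 21.
Augment Res→J4→TankA→P1→Out: bottleneck 1, flow now 22.
Augment Res→J4→TankA→P2→Out: bottleneck 2, flow now 24.
Augment Res→J4→J3→J6→J5→P1→Out: bottleneck 2, flow now 26. (uses reverse residual edge)
No augmenting path remains; maximum flow = 26.
By max-flow min-cut, the minimum cut capacity equals the max flow.
In the residual graph, reachable from Res: {Res}.
Min-cut edges: Res→TankB (14), Res→J4 (12); capacity 14 + 12 = 26.

26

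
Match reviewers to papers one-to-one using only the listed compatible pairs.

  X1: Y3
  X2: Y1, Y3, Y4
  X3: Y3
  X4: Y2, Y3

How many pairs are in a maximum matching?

3

Unit-capacity flow: source→left, listed edges, right→sink; max matching = max flow.
Augmenting path X1→Y3 (+1); matched 1.
Augmenting path X2→Y1 (+1); matched 2.
Augmenting path X4→Y2 (+1); matched 3.
No augmenting path remains; maximum matching = 3.
König certificate: {X2, X4, Y3} is a vertex cover of size 3 (every listed pair touches it), so no matching can be larger.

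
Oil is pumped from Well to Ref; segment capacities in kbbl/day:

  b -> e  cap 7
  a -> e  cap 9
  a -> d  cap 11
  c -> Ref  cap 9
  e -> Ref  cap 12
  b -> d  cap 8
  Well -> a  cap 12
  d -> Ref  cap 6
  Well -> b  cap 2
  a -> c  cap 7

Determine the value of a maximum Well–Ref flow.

14

Augment Well→a→c→Ref: bottleneck 7, flow now 7.
Augment Well→a→d→Ref: bottleneck 5, flow now 12.
Augment Well→b→d→Ref: bottleneck 1, flow now 13.
Augment Well→b→e→Ref: bottleneck 1, flow now 14.
No augmenting path remains; maximum flow = 14.
In the residual graph, reachable from Well: {Well}.
Min-cut edges: Well→a (12), Well→b (2); capacity 12 + 2 = 14.
This cut is saturated, so no flow can exceed 14.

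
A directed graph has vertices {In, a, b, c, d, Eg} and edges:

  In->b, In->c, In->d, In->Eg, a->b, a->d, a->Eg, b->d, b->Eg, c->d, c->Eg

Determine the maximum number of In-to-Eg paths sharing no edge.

Assign every edge capacity 1; by Menger, the answer equals the max flow.
Path In→Eg (+1); total 1.
Path In→b→Eg (+1); total 2.
Path In→c→Eg (+1); total 3.
No residual In→Eg path; max flow = 3.
Certifying cut of size 3: {In→Eg, In→b, In→c}.

3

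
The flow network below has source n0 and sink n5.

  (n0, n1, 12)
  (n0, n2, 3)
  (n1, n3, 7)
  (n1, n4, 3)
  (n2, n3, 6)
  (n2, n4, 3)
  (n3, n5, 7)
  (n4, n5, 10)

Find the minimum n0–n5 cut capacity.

Augment n0→n1→n3→n5: bottleneck 7, flow now 7.
Augment n0→n1→n4→n5: bottleneck 3, flow now 10.
Augment n0→n2→n4→n5: bottleneck 3, flow now 13.
No augmenting path remains; maximum flow = 13.
By max-flow min-cut, the minimum cut capacity equals the max flow.
In the residual graph, reachable from n0: {n0, n1}.
Min-cut edges: n0→n2 (3), n1→n3 (7), n1→n4 (3); capacity 3 + 7 + 3 = 13.

13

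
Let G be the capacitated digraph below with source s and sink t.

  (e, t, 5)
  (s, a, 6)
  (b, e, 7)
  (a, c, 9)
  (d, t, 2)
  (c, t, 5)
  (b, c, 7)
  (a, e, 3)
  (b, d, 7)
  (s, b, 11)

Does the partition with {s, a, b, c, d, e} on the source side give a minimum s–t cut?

Given cut capacity: 5 + 2 + 5 = 12.
Augment s→a→c→t: bottleneck 5, flow now 5.
Augment s→a→e→t: bottleneck 1, flow now 6.
Augment s→b→d→t: bottleneck 2, flow now 8.
Augment s→b→e→t: bottleneck 4, flow now 12.
No augmenting path remains; maximum flow = 12.
Cut capacity 12 equals the max flow, so it is a minimum cut.

Yes — it is a minimum cut (capacity 12).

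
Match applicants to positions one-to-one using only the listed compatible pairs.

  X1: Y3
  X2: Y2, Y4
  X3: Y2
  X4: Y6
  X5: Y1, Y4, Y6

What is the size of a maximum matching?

5

Unit-capacity flow: source→left, listed edges, right→sink; max matching = max flow.
Augmenting path X1→Y3 (+1); matched 1.
Augmenting path X2→Y2 (+1); matched 2.
Augmenting path X4→Y6 (+1); matched 3.
Augmenting path X5→Y1 (+1); matched 4.
Augmenting path X3→Y2→X2→Y4 (+1); matched 5.
No augmenting path remains; maximum matching = 5.
König certificate: {X1, X2, X3, X4, X5} is a vertex cover of size 5 (every listed pair touches it), so no matching can be larger.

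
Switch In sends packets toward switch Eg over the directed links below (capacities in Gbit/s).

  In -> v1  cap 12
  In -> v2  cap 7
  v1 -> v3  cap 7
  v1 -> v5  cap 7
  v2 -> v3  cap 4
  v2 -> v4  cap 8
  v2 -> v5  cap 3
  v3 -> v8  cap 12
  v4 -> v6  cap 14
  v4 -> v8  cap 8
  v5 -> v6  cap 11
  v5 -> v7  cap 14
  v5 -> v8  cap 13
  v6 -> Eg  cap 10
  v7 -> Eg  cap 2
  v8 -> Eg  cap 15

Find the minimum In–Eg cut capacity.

Augment In→v1→v3→v8→Eg: bottleneck 7, flow now 7.
Augment In→v1→v5→v6→Eg: bottleneck 5, flow now 12.
Augment In→v2→v3→v8→Eg: bottleneck 4, flow now 16.
Augment In→v2→v4→v6→Eg: bottleneck 3, flow now 19.
No augmenting path remains; maximum flow = 19.
By max-flow min-cut, the minimum cut capacity equals the max flow.
In the residual graph, reachable from In: {In}.
Min-cut edges: In→v1 (12), In→v2 (7); capacity 12 + 7 = 19.

19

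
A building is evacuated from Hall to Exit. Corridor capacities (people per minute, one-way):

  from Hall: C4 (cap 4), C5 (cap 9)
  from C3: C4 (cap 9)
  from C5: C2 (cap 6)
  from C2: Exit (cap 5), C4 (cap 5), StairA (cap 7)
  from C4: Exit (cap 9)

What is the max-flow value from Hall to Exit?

10

Augment Hall→C4→Exit: bottleneck 4, flow now 4.
Augment Hall→C5→C2→Exit: bottleneck 5, flow now 9.
Augment Hall→C5→C2→C4→Exit: bottleneck 1, flow now 10.
No augmenting path remains; maximum flow = 10.
In the residual graph, reachable from Hall: {Hall, C5}.
Min-cut edges: Hall→C4 (4), C5→C2 (6); capacity 4 + 6 = 10.
This cut is saturated, so no flow can exceed 10.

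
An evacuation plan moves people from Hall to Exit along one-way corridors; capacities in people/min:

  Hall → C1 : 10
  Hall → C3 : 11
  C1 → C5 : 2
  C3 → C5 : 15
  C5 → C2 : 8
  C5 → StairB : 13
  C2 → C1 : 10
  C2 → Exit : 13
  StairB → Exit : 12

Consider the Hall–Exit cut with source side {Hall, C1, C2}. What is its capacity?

Edges leaving {Hall, C1, C2}: Hall→C3 (11), C1→C5 (2), C2→Exit (13).
Cut capacity = 11 + 2 + 13 = 26.

26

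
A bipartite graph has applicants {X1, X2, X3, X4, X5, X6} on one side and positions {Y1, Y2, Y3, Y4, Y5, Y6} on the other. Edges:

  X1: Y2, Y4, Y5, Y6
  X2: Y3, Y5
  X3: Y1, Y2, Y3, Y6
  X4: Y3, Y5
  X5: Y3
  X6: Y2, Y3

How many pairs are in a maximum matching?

Unit-capacity flow: source→left, listed edges, right→sink; max matching = max flow.
Augmenting path X1→Y2 (+1); matched 1.
Augmenting path X2→Y3 (+1); matched 2.
Augmenting path X3→Y1 (+1); matched 3.
Augmenting path X4→Y5 (+1); matched 4.
Augmenting path X6→Y2→X1→Y4 (+1); matched 5.
No augmenting path remains; maximum matching = 5.
König certificate: {X1, X3, X6, Y3, Y5} is a vertex cover of size 5 (every listed pair touches it), so no matching can be larger.

5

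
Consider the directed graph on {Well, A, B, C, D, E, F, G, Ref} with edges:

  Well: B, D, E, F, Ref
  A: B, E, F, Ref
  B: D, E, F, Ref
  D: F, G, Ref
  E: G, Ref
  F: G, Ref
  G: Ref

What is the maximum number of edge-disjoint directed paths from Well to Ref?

5

Assign every edge capacity 1; by Menger, the answer equals the max flow.
Path Well→Ref (+1); total 1.
Path Well→B→Ref (+1); total 2.
Path Well→D→Ref (+1); total 3.
Path Well→E→Ref (+1); total 4.
Path Well→F→Ref (+1); total 5.
No residual Well→Ref path; max flow = 5.
Certifying cut of size 5: {Well→B, Well→D, Well→E, Well→F, Well→Ref}.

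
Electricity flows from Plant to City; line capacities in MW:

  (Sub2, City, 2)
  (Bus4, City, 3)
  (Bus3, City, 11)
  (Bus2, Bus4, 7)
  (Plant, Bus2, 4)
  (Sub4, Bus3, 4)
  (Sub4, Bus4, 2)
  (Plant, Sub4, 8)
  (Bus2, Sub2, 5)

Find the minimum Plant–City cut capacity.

Augment Plant→Sub4→Bus3→City: bottleneck 4, flow now 4.
Augment Plant→Sub4→Bus4→City: bottleneck 2, flow now 6.
Augment Plant→Bus2→Sub2→City: bottleneck 2, flow now 8.
Augment Plant→Bus2→Bus4→City: bottleneck 1, flow now 9.
No augmenting path remains; maximum flow = 9.
By max-flow min-cut, the minimum cut capacity equals the max flow.
In the residual graph, reachable from Plant: {Plant, Sub4, Bus2, Sub2, Bus4}.
Min-cut edges: Sub4→Bus3 (4), Sub2→City (2), Bus4→City (3); capacity 4 + 2 + 3 = 9.

9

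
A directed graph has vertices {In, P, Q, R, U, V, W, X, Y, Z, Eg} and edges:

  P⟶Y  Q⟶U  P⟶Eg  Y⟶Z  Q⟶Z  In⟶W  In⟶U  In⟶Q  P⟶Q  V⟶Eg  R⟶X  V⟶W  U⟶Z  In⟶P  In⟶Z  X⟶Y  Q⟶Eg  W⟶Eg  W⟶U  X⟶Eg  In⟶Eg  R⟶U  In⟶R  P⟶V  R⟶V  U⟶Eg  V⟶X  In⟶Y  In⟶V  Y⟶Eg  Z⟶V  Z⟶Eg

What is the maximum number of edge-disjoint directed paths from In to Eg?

9

Assign every edge capacity 1; by Menger, the answer equals the max flow.
Path In→Eg (+1); total 1.
Path In→P→Eg (+1); total 2.
Path In→Q→Eg (+1); total 3.
Path In→U→Eg (+1); total 4.
Path In→V→Eg (+1); total 5.
Path In→W→Eg (+1); total 6.
Path In→Y→Eg (+1); total 7.
Path In→Z→Eg (+1); total 8.
Path In→R→X→Eg (+1); total 9.
No residual In→Eg path; max flow = 9.
Certifying cut of size 9: {In→Eg, In→P, In→Q, In→R, In→U, In→V, In→W, In→Y, In→Z}.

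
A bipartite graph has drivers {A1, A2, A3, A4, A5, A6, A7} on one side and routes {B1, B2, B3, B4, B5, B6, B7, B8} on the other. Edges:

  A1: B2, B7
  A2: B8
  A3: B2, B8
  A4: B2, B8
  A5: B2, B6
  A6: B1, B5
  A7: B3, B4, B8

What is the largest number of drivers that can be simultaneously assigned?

6

Unit-capacity flow: source→left, listed edges, right→sink; max matching = max flow.
Augmenting path A1→B2 (+1); matched 1.
Augmenting path A2→B8 (+1); matched 2.
Augmenting path A5→B6 (+1); matched 3.
Augmenting path A6→B1 (+1); matched 4.
Augmenting path A7→B3 (+1); matched 5.
Augmenting path A3→B2→A1→B7 (+1); matched 6.
No augmenting path remains; maximum matching = 6.
König certificate: {A1, A5, A6, A7, B2, B8} is a vertex cover of size 6 (every listed pair touches it), so no matching can be larger.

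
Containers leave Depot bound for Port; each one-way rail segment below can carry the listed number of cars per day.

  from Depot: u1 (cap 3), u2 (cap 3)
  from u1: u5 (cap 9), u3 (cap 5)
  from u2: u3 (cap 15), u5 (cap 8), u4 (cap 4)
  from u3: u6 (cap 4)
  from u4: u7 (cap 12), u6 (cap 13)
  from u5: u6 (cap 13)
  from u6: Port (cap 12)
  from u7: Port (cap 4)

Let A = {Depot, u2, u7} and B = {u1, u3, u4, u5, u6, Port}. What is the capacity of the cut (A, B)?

Edges leaving {Depot, u2, u7}: Depot→u1 (3), u2→u3 (15), u2→u4 (4), u2→u5 (8), u7→Port (4).
Cut capacity = 3 + 15 + 4 + 8 + 4 = 34.

34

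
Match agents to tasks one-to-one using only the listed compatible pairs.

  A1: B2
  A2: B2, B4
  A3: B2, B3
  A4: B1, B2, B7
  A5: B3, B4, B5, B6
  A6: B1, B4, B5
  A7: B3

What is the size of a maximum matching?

6

Unit-capacity flow: source→left, listed edges, right→sink; max matching = max flow.
Augmenting path A1→B2 (+1); matched 1.
Augmenting path A2→B4 (+1); matched 2.
Augmenting path A3→B3 (+1); matched 3.
Augmenting path A4→B1 (+1); matched 4.
Augmenting path A5→B5 (+1); matched 5.
Augmenting path A6→B1→A4→B7 (+1); matched 6.
No augmenting path remains; maximum matching = 6.
König certificate: {A2, A4, A5, A6, B2, B3} is a vertex cover of size 6 (every listed pair touches it), so no matching can be larger.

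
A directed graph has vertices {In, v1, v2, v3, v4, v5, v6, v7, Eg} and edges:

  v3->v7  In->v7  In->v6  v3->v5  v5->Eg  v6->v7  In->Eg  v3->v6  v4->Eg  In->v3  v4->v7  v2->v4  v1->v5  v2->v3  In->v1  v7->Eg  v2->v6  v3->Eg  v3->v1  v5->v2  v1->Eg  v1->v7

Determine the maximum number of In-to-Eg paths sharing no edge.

Assign every edge capacity 1; by Menger, the answer equals the max flow.
Path In→Eg (+1); total 1.
Path In→v1→Eg (+1); total 2.
Path In→v3→Eg (+1); total 3.
Path In→v7→Eg (+1); total 4.
No residual In→Eg path; max flow = 4.
Certifying cut of size 4: {In→Eg, In→v1, In→v3, v7→Eg}.

4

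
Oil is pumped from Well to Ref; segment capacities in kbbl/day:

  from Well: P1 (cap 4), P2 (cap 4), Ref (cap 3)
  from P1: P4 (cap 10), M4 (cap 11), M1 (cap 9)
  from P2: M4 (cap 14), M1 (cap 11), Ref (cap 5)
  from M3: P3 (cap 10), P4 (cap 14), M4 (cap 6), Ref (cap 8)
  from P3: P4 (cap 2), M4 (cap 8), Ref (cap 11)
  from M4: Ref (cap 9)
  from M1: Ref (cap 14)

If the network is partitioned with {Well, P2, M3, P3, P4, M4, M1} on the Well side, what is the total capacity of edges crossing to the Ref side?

54

Edges leaving {Well, P2, M3, P3, P4, M4, M1}: Well→P1 (4), Well→Ref (3), P2→Ref (5), M3→Ref (8), P3→Ref (11), M4→Ref (9), M1→Ref (14).
Cut capacity = 4 + 3 + 5 + 8 + 11 + 9 + 14 = 54.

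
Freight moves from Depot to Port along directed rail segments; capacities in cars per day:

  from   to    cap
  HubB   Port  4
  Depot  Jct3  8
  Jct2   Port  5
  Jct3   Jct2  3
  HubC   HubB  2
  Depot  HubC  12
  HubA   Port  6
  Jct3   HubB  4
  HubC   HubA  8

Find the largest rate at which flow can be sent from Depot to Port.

Augment Depot→HubC→HubB→Port: bottleneck 2, flow now 2.
Augment Depot→HubC→HubA→Port: bottleneck 6, flow now 8.
Augment Depot→Jct3→HubB→Port: bottleneck 2, flow now 10.
Augment Depot→Jct3→Jct2→Port: bottleneck 3, flow now 13.
No augmenting path remains; maximum flow = 13.
In the residual graph, reachable from Depot: {Depot, HubC, Jct3, HubB, HubA}.
Min-cut edges: Jct3→Jct2 (3), HubB→Port (4), HubA→Port (6); capacity 3 + 4 + 6 = 13.
This cut is saturated, so no flow can exceed 13.

13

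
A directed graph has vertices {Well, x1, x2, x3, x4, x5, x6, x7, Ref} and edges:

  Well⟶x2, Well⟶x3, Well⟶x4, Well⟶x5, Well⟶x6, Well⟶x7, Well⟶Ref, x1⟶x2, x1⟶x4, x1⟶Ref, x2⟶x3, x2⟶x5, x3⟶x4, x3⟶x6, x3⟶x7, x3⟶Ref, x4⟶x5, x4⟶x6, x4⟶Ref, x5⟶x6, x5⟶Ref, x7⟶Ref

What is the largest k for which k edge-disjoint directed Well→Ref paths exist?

5

Assign every edge capacity 1; by Menger, the answer equals the max flow.
Path Well→Ref (+1); total 1.
Path Well→x3→Ref (+1); total 2.
Path Well→x4→Ref (+1); total 3.
Path Well→x5→Ref (+1); total 4.
Path Well→x7→Ref (+1); total 5.
No residual Well→Ref path; max flow = 5.
Certifying cut of size 5: {Well→Ref, x3→Ref, x4→Ref, x5→Ref, x7→Ref}.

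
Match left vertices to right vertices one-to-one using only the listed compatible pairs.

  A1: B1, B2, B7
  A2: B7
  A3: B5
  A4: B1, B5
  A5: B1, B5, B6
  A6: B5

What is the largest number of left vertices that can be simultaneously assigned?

5

Unit-capacity flow: source→left, listed edges, right→sink; max matching = max flow.
Augmenting path A1→B1 (+1); matched 1.
Augmenting path A2→B7 (+1); matched 2.
Augmenting path A3→B5 (+1); matched 3.
Augmenting path A5→B6 (+1); matched 4.
Augmenting path A4→B1→A1→B2 (+1); matched 5.
No augmenting path remains; maximum matching = 5.
König certificate: {A1, A2, A4, A5, B5} is a vertex cover of size 5 (every listed pair touches it), so no matching can be larger.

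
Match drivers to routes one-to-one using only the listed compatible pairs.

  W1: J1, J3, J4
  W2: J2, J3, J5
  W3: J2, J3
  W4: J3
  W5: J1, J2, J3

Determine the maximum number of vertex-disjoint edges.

Unit-capacity flow: source→left, listed edges, right→sink; max matching = max flow.
Augmenting path W1→J1 (+1); matched 1.
Augmenting path W2→J2 (+1); matched 2.
Augmenting path W3→J3 (+1); matched 3.
Augmenting path W5→J1→W1→J4 (+1); matched 4.
Augmenting path W4→J3→W3→J2→W2→J5 (+1); matched 5.
No augmenting path remains; maximum matching = 5.
König certificate: {W1, W2, W3, W4, W5} is a vertex cover of size 5 (every listed pair touches it), so no matching can be larger.

5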